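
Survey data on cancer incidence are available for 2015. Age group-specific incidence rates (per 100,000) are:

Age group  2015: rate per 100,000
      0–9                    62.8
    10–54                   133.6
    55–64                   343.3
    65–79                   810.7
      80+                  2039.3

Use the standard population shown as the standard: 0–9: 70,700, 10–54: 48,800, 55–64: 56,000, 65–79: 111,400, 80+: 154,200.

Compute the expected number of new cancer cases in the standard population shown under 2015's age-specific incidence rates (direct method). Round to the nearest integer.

4350

Expected new cancer cases = Σ (standard pop × age-specific rate ÷ 100,000)
= 70,700×62.8/100,000 + 48,800×133.6/100,000 + 56,000×343.3/100,000 + 111,400×810.7/100,000 + 154,200×2039.3/100,000
= 44.40 + 65.20 + 192.25 + 903.12 + 3144.60 = 4349.56.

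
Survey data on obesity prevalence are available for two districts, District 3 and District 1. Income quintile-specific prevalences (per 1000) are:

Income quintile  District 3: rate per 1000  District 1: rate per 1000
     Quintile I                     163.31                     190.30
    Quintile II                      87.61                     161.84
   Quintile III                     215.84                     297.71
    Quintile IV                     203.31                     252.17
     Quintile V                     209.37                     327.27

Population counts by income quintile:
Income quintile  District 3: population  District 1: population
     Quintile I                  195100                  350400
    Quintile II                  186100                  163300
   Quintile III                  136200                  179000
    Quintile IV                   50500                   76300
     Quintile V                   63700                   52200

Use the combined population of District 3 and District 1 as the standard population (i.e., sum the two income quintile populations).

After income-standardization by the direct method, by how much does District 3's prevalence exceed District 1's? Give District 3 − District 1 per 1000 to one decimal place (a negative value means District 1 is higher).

-59.4

Combined standard total = 1452800; weights = 0.3755, 0.2405, 0.2170, 0.0873, 0.0798.
District 3: 0.3755×163.31 + 0.2405×87.61 + 0.2170×215.84 + 0.0873×203.31 + 0.0798×209.37 = 163.6667 per 1000.
District 1: 0.3755×190.30 + 0.2405×161.84 + 0.2170×297.71 + 0.0873×252.17 + 0.0798×327.27 = 223.0861 per 1000.
Difference = 163.6667 − 223.0861 = -59.4194.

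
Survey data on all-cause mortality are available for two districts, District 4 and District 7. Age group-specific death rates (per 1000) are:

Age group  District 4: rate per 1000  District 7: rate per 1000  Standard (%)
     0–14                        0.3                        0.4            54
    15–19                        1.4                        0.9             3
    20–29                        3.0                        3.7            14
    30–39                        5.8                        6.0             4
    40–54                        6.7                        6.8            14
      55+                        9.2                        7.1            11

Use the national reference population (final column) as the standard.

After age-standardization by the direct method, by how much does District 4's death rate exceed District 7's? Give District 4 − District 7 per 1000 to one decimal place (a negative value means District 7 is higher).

Standard weights: 0.54, 0.03, 0.14, 0.04, 0.14, 0.11.
District 4: 0.5400×0.3 + 0.0300×1.4 + 0.1400×3.0 + 0.0400×5.8 + 0.1400×6.7 + 0.1100×9.2 = 2.8060 per 1000.
District 7: 0.5400×0.4 + 0.0300×0.9 + 0.1400×3.7 + 0.0400×6.0 + 0.1400×6.8 + 0.1100×7.1 = 2.7340 per 1000.
Difference = 2.8060 − 2.7340 = 0.0720.

0.1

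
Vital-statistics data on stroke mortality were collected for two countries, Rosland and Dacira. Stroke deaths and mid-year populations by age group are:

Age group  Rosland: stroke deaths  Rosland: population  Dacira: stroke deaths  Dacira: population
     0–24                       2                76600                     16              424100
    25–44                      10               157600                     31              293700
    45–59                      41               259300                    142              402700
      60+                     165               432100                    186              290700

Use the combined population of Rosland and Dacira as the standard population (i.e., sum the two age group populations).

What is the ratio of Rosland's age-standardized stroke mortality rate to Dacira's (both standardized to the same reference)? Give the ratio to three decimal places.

0.554

Age-specific rates per 100000 for Rosland: 2.61, 6.35, 15.81, 38.19.
For Dacira: 3.77, 10.55, 35.26, 63.98.
Combined standard total = 2336800; weights = 0.2143, 0.1931, 0.2833, 0.3093.
Rosland: 0.2143×2.61 + 0.1931×6.35 + 0.2833×15.81 + 0.3093×38.19 = 18.0755 per 100000.
Dacira: 0.2143×3.77 + 0.1931×10.55 + 0.2833×35.26 + 0.3093×63.98 = 32.6272 per 100000.
Ratio = 18.0755 ÷ 32.6272 = 0.55400.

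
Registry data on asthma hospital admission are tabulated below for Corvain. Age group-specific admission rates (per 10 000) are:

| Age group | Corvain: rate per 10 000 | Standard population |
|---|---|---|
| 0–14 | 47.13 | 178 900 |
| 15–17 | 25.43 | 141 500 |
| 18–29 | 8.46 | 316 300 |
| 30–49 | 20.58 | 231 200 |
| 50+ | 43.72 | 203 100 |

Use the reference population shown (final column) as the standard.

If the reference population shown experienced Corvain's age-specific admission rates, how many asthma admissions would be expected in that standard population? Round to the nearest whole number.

2834

Expected asthma admissions = Σ (standard pop × age-specific rate ÷ 10 000)
= 178 900×47.13/10 000 + 141 500×25.43/10 000 + 316 300×8.46/10 000 + 231 200×20.58/10 000 + 203 100×43.72/10 000
= 843.16 + 359.83 + 267.59 + 475.81 + 887.95 = 2834.34.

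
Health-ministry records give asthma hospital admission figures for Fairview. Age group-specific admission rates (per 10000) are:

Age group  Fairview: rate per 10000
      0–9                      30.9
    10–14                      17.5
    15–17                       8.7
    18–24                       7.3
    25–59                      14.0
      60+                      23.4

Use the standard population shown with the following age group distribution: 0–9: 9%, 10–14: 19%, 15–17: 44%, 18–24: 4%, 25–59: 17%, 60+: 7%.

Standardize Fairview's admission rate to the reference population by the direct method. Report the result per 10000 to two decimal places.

Standard weights: 0.09, 0.19, 0.44, 0.04, 0.17, 0.07.
Standardized rate: 0.0900×30.9 + 0.1900×17.5 + 0.4400×8.7 + 0.0400×7.3 + 0.1700×14.0 + 0.0700×23.4 = 14.2440 per 10000.

14.24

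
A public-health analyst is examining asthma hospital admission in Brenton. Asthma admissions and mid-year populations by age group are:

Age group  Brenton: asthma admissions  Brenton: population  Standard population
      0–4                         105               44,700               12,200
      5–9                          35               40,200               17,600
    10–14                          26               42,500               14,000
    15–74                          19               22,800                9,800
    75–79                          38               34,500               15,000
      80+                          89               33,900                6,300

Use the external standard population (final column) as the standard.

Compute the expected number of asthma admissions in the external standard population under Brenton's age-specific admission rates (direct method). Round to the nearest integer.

94

Age-specific rates per 10,000 for Brenton: 23.49, 8.71, 6.12, 8.33, 11.01, 26.25.
Expected asthma admissions = Σ (standard pop × age-specific rate ÷ 10,000)
= 12,200×23.49/10,000 + 17,600×8.71/10,000 + 14,000×6.12/10,000 + 9,800×8.33/10,000 + 15,000×11.01/10,000 + 6,300×26.25/10,000
= 28.66 + 15.32 + 8.56 + 8.17 + 16.52 + 16.54 = 93.77.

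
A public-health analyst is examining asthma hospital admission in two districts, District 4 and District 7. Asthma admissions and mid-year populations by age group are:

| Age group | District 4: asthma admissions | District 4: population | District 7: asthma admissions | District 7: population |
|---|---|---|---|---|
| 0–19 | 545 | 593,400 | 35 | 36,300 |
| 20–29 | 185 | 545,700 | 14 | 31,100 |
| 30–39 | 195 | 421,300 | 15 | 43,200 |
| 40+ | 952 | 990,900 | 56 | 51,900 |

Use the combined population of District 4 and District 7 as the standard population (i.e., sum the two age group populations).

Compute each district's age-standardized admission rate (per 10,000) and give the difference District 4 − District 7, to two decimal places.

-0.60

Age-specific rates per 10,000 for District 4: 9.18, 3.39, 4.63, 9.61.
For District 7: 9.64, 4.50, 3.47, 10.79.
Combined standard total = 2,713,800; weights = 0.2320, 0.2125, 0.1712, 0.3843.
District 4: 0.2320×9.18 + 0.2125×3.39 + 0.1712×4.63 + 0.3843×9.61 = 7.3356 per 10,000.
District 7: 0.2320×9.64 + 0.2125×4.50 + 0.1712×3.47 + 0.3843×10.79 = 7.9345 per 10,000.
Difference = 7.3356 − 7.9345 = -0.5989.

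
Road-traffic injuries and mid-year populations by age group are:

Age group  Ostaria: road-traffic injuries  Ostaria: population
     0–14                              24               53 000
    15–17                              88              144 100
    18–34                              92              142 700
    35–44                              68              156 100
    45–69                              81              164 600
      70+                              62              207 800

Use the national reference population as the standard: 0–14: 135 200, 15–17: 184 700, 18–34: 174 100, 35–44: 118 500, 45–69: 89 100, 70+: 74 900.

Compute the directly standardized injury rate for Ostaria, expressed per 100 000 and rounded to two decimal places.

Age-specific rates per 100 000 for Ostaria: 45.28, 61.07, 64.47, 43.56, 49.21, 29.84.
Standard total = 776 500; weights = 0.1741, 0.2379, 0.2242, 0.1526, 0.1147, 0.0965.
Standardized rate: 0.1741×45.28 + 0.2379×61.07 + 0.2242×64.47 + 0.1526×43.56 + 0.1147×49.21 + 0.0965×29.84 = 52.0380 per 100 000.

52.04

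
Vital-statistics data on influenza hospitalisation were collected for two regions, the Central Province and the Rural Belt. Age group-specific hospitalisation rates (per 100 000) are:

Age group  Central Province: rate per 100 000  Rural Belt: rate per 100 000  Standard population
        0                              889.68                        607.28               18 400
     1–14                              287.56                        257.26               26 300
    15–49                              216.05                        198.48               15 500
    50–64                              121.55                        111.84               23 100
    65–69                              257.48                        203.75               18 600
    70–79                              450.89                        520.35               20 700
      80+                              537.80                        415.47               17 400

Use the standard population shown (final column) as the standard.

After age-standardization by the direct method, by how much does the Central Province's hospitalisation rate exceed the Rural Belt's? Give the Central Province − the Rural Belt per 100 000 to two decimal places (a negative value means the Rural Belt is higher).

Standard total = 140 000; weights = 0.1314, 0.1879, 0.1107, 0.1650, 0.1329, 0.1479, 0.1243.
The Central Province: 0.1314×889.68 + 0.1879×287.56 + 0.1107×216.05 + 0.1650×121.55 + 0.1329×257.48 + 0.1479×450.89 + 0.1243×537.80 = 382.6414 per 100 000.
The Rural Belt: 0.1314×607.28 + 0.1879×257.26 + 0.1107×198.48 + 0.1650×111.84 + 0.1329×203.75 + 0.1479×520.35 + 0.1243×415.47 = 324.2143 per 100 000.
Difference = 382.6414 − 324.2143 = 58.4270.

58.43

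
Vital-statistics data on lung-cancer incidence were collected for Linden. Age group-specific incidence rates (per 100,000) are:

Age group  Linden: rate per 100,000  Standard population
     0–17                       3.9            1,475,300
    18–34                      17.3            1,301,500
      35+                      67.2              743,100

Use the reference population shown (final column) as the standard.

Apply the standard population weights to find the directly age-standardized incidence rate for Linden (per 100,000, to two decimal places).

22.22

Standard total = 3,519,900; weights = 0.4191, 0.3698, 0.2111.
Standardized rate: 0.4191×3.9 + 0.3698×17.3 + 0.2111×67.2 = 22.2182 per 100,000.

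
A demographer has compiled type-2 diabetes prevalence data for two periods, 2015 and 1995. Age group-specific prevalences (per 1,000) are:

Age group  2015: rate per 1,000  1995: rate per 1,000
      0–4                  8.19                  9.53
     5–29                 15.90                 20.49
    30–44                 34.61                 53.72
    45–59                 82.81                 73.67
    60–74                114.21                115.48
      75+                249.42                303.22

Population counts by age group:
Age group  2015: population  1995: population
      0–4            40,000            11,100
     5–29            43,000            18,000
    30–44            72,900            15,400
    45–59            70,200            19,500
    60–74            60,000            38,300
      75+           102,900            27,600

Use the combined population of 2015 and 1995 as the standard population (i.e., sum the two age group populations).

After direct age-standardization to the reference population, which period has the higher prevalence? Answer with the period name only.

1995

Combined standard total = 518,900; weights = 0.0985, 0.1176, 0.1702, 0.1729, 0.1894, 0.2515.
2015: 0.0985×8.19 + 0.1176×15.90 + 0.1702×34.61 + 0.1729×82.81 + 0.1894×114.21 + 0.2515×249.42 = 107.2436 per 1,000.
1995: 0.0985×9.53 + 0.1176×20.49 + 0.1702×53.72 + 0.1729×73.67 + 0.1894×115.48 + 0.2515×303.22 = 123.3580 per 1,000.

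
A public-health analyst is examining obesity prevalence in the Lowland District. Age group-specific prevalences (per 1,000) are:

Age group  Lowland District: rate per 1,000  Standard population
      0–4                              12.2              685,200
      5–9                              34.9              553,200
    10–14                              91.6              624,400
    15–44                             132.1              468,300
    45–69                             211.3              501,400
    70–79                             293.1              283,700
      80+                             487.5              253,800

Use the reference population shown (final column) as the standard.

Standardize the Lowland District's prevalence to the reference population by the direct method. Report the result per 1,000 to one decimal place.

Standard total = 3,370,000; weights = 0.2033, 0.1642, 0.1853, 0.1390, 0.1488, 0.0842, 0.0753.
Standardized rate: 0.2033×12.2 + 0.1642×34.9 + 0.1853×91.6 + 0.1390×132.1 + 0.1488×211.3 + 0.0842×293.1 + 0.0753×487.5 = 136.3648 per 1,000.

136.4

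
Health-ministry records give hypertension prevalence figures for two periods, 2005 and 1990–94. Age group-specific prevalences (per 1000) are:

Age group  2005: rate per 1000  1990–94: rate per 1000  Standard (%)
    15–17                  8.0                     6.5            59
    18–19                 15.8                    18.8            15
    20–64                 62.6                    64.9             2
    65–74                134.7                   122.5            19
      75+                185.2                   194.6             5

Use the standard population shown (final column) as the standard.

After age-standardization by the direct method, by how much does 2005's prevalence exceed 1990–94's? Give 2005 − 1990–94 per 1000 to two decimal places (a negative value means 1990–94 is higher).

Standard weights: 0.59, 0.15, 0.02, 0.19, 0.05.
2005: 0.5900×8.0 + 0.1500×15.8 + 0.0200×62.6 + 0.1900×134.7 + 0.0500×185.2 = 43.1950 per 1000.
1990–94: 0.5900×6.5 + 0.1500×18.8 + 0.0200×64.9 + 0.1900×122.5 + 0.0500×194.6 = 40.9580 per 1000.
Difference = 43.1950 − 40.9580 = 2.2370.

2.24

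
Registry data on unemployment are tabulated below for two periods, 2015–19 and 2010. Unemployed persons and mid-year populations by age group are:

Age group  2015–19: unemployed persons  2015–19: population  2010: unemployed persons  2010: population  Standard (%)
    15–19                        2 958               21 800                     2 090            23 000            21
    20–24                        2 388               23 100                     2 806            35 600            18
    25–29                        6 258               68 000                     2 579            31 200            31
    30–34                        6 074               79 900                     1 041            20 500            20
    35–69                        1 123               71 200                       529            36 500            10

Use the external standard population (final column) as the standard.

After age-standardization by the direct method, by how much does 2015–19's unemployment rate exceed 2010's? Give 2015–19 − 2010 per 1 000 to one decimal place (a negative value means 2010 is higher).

21.9

Age-specific rates per 1 000 for 2015–19: 135.688, 103.377, 92.029, 76.020, 15.772.
For 2010: 90.870, 78.820, 82.660, 50.780, 14.493.
Standard weights: 0.21, 0.18, 0.31, 0.20, 0.10.
2015–19: 0.2100×135.688 + 0.1800×103.377 + 0.3100×92.029 + 0.2000×76.020 + 0.1000×15.772 = 92.4127 per 1 000.
2010: 0.2100×90.870 + 0.1800×78.820 + 0.3100×82.660 + 0.2000×50.780 + 0.1000×14.493 = 70.5003 per 1 000.
Difference = 92.4127 − 70.5003 = 21.9123.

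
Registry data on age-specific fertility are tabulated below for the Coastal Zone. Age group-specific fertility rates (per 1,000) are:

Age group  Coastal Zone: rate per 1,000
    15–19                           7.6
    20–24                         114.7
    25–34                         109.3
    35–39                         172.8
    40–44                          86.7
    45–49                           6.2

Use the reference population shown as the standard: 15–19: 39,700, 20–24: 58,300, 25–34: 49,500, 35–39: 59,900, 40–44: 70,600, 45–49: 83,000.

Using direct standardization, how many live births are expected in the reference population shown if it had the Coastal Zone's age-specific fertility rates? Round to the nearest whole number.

29385

Expected live births = Σ (standard pop × age-specific rate ÷ 1,000)
= 39,700×7.6/1,000 + 58,300×114.7/1,000 + 49,500×109.3/1,000 + 59,900×172.8/1,000 + 70,600×86.7/1,000 + 83,000×6.2/1,000
= 301.72 + 6687.01 + 5410.35 + 10350.72 + 6121.02 + 514.60 = 29385.42.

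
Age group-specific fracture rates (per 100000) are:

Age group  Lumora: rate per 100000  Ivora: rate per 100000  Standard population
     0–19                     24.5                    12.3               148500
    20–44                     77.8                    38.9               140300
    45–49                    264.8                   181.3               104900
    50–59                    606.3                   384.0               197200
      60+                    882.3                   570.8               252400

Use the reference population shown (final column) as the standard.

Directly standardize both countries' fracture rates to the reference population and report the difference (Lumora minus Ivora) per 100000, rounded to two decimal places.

Standard total = 843300; weights = 0.1761, 0.1664, 0.1244, 0.2338, 0.2993.
Lumora: 0.1761×24.5 + 0.1664×77.8 + 0.1244×264.8 + 0.2338×606.3 + 0.2993×882.3 = 456.0488 per 100000.
Ivora: 0.1761×12.3 + 0.1664×38.9 + 0.1244×181.3 + 0.2338×384.0 + 0.2993×570.8 = 291.8265 per 100000.
Difference = 456.0488 − 291.8265 = 164.2223.

164.22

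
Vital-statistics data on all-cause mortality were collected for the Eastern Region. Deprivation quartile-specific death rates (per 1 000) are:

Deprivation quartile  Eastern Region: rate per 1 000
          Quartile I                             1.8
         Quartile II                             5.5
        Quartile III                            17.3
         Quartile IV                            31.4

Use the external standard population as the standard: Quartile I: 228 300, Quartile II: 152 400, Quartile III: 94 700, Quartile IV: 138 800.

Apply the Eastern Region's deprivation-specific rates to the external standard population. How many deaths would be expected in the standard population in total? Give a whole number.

7246

Expected deaths = Σ (standard pop × deprivation-specific rate ÷ 1 000)
= 228 300×1.8/1 000 + 152 400×5.5/1 000 + 94 700×17.3/1 000 + 138 800×31.4/1 000
= 410.94 + 838.20 + 1638.31 + 4358.32 = 7245.77.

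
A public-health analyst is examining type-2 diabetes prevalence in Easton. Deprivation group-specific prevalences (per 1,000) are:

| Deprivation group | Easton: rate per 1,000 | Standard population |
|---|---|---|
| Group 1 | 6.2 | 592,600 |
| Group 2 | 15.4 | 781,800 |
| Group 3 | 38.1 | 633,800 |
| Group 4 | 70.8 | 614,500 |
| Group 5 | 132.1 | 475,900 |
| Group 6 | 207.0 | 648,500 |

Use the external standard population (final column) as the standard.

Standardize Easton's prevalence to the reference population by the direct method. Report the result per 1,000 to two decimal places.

74.85

Standard total = 3,747,100; weights = 0.1581, 0.2086, 0.1691, 0.1640, 0.1270, 0.1731.
Standardized rate: 0.1581×6.2 + 0.2086×15.4 + 0.1691×38.1 + 0.1640×70.8 + 0.1270×132.1 + 0.1731×207.0 = 74.8510 per 1,000.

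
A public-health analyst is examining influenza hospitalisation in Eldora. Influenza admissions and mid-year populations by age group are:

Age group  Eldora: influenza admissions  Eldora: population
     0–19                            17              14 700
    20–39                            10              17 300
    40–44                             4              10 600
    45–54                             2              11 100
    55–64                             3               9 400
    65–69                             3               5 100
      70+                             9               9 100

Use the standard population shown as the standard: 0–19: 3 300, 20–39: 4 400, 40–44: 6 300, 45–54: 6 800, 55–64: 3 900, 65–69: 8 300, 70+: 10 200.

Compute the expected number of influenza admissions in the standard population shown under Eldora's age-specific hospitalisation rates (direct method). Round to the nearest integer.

26

Age-specific rates per 100 000 for Eldora: 115.65, 57.80, 37.74, 18.02, 31.91, 58.82, 98.90.
Expected influenza admissions = Σ (standard pop × age-specific rate ÷ 100 000)
= 3 300×115.65/100 000 + 4 400×57.80/100 000 + 6 300×37.74/100 000 + 6 800×18.02/100 000 + 3 900×31.91/100 000 + 8 300×58.82/100 000 + 10 200×98.90/100 000
= 3.82 + 2.54 + 2.38 + 1.23 + 1.24 + 4.88 + 10.09 = 26.18.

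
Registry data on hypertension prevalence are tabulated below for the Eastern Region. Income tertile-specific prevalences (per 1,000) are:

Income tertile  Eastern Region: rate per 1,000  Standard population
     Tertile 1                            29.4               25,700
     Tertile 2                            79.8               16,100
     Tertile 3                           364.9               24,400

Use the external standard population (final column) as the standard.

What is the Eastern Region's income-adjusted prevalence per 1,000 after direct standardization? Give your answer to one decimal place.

165.3

Standard total = 66,200; weights = 0.3882, 0.2432, 0.3686.
Standardized rate: 0.3882×29.4 + 0.2432×79.8 + 0.3686×364.9 = 165.3160 per 1,000.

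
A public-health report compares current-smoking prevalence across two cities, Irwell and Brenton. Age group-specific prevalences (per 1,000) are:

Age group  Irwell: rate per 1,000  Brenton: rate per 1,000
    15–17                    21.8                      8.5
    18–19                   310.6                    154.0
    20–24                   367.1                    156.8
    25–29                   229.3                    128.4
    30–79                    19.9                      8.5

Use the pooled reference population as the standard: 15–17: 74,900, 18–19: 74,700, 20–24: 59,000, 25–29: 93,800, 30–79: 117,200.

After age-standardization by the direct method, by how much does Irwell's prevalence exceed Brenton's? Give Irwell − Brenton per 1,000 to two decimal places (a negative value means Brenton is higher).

Standard total = 419,600; weights = 0.1785, 0.1780, 0.1406, 0.2235, 0.2793.
Irwell: 0.1785×21.8 + 0.1780×310.6 + 0.1406×367.1 + 0.2235×229.3 + 0.2793×19.9 = 167.6219 per 1,000.
Brenton: 0.1785×8.5 + 0.1780×154.0 + 0.1406×156.8 + 0.2235×128.4 + 0.2793×8.5 = 82.0586 per 1,000.
Difference = 167.6219 − 82.0586 = 85.5634.

85.56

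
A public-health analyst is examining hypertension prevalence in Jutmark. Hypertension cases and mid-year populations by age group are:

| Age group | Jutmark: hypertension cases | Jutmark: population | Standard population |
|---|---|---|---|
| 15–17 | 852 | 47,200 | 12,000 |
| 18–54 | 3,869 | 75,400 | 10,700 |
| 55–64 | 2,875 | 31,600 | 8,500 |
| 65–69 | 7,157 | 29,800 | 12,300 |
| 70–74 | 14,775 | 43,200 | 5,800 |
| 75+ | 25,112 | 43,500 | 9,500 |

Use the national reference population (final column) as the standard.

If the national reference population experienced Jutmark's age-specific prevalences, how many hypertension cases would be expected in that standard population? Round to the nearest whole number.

11961

Age-specific rates per 1,000 for Jutmark: 18.051, 51.313, 90.981, 240.168, 342.014, 577.287.
Expected hypertension cases = Σ (standard pop × age-specific rate ÷ 1,000)
= 12,000×18.051/1,000 + 10,700×51.313/1,000 + 8,500×90.981/1,000 + 12,300×240.168/1,000 + 5,800×342.014/1,000 + 9,500×577.287/1,000
= 216.61 + 549.05 + 773.34 + 2954.06 + 1983.68 + 5484.23 = 11960.97.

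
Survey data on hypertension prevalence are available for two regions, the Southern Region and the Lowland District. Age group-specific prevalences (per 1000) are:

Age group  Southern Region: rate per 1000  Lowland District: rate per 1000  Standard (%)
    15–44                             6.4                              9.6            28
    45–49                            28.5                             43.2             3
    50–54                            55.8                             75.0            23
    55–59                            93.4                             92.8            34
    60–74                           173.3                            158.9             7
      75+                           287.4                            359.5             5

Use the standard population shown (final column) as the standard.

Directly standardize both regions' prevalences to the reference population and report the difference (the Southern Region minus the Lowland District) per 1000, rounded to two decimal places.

Standard weights: 0.28, 0.03, 0.23, 0.34, 0.07, 0.05.
The Southern Region: 0.2800×6.4 + 0.0300×28.5 + 0.2300×55.8 + 0.3400×93.4 + 0.0700×173.3 + 0.0500×287.4 = 73.7380 per 1000.
The Lowland District: 0.2800×9.6 + 0.0300×43.2 + 0.2300×75.0 + 0.3400×92.8 + 0.0700×158.9 + 0.0500×359.5 = 81.8840 per 1000.
Difference = 73.7380 − 81.8840 = -8.1460.

-8.15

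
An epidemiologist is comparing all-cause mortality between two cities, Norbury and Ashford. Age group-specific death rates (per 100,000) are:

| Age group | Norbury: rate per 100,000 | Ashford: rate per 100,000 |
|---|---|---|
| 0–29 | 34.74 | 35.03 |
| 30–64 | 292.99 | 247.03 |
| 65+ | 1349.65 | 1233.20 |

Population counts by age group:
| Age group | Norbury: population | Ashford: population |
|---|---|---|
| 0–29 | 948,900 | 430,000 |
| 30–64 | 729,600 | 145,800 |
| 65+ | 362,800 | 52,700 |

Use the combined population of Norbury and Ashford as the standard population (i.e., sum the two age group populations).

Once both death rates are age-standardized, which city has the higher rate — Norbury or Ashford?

Norbury

Combined standard total = 2,669,800; weights = 0.5165, 0.3279, 0.1556.
Norbury: 0.5165×34.74 + 0.3279×292.99 + 0.1556×1349.65 = 324.0565 per 100,000.
Ashford: 0.5165×35.03 + 0.3279×247.03 + 0.1556×1233.20 = 291.0134 per 100,000.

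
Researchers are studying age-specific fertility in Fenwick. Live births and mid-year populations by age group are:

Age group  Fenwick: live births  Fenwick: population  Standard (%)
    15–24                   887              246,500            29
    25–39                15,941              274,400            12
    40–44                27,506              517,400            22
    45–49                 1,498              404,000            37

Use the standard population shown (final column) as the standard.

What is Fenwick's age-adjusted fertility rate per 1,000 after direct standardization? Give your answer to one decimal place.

Age-specific rates per 1,000 for Fenwick: 3.598, 58.094, 53.162, 3.708.
Standard weights: 0.29, 0.12, 0.22, 0.37.
Standardized rate: 0.2900×3.598 + 0.1200×58.094 + 0.2200×53.162 + 0.3700×3.708 = 21.0824 per 1,000.

21.1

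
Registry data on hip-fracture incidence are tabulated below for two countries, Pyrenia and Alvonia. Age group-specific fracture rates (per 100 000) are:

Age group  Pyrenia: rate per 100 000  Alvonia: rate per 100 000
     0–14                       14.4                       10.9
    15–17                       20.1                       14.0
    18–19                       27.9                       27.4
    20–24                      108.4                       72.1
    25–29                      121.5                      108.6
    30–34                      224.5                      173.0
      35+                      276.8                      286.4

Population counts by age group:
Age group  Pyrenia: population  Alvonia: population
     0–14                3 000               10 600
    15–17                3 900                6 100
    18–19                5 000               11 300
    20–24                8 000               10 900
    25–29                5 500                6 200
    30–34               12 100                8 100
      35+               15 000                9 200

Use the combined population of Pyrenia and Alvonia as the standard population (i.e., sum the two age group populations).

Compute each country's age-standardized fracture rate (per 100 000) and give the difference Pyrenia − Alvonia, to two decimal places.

15.33

Combined standard total = 114 900; weights = 0.1184, 0.0870, 0.1419, 0.1645, 0.1018, 0.1758, 0.2106.
Pyrenia: 0.1184×14.4 + 0.0870×20.1 + 0.1419×27.9 + 0.1645×108.4 + 0.1018×121.5 + 0.1758×224.5 + 0.2106×276.8 = 135.3819 per 100 000.
Alvonia: 0.1184×10.9 + 0.0870×14.0 + 0.1419×27.4 + 0.1645×72.1 + 0.1018×108.6 + 0.1758×173.0 + 0.2106×286.4 = 120.0492 per 100 000.
Difference = 135.3819 − 120.0492 = 15.3327.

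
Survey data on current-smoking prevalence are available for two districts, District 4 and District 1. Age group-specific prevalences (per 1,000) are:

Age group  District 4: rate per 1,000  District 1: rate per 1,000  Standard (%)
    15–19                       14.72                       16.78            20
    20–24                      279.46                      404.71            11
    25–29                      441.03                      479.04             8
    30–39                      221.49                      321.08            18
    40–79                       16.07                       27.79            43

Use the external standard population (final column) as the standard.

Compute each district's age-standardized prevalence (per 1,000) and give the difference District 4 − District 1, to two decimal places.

-40.20

Standard weights: 0.20, 0.11, 0.08, 0.18, 0.43.
District 4: 0.2000×14.72 + 0.1100×279.46 + 0.0800×441.03 + 0.1800×221.49 + 0.4300×16.07 = 115.7453 per 1,000.
District 1: 0.2000×16.78 + 0.1100×404.71 + 0.0800×479.04 + 0.1800×321.08 + 0.4300×27.79 = 155.9414 per 1,000.
Difference = 115.7453 − 155.9414 = -40.1961.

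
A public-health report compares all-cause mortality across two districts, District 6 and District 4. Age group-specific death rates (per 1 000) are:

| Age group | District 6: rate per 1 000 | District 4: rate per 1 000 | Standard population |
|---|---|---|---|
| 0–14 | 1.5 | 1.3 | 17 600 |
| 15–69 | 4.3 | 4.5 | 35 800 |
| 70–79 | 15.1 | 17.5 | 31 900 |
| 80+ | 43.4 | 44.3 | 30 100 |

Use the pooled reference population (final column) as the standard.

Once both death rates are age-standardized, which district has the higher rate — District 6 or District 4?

District 4

Standard total = 115 400; weights = 0.1525, 0.3102, 0.2764, 0.2608.
District 6: 0.1525×1.5 + 0.3102×4.3 + 0.2764×15.1 + 0.2608×43.4 = 17.0569 per 1 000.
District 4: 0.1525×1.3 + 0.3102×4.5 + 0.2764×17.5 + 0.2608×44.3 = 17.9867 per 1 000.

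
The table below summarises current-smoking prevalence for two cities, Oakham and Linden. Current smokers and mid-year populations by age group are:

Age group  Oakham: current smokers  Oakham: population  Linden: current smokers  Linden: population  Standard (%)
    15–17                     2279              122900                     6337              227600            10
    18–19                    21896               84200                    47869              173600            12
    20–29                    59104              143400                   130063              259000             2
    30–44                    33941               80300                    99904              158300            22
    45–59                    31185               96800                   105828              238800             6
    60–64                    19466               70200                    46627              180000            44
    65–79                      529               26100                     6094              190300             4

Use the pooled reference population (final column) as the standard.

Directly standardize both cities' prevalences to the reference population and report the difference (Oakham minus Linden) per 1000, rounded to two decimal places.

-50.17

Age-specific rates per 1000 for Oakham: 18.544, 260.048, 412.162, 422.677, 322.159, 277.293, 20.268.
For Linden: 27.843, 275.743, 502.174, 631.105, 443.166, 259.039, 32.023.
Standard weights: 0.10, 0.12, 0.02, 0.22, 0.06, 0.44, 0.04.
Oakham: 0.1000×18.544 + 0.1200×260.048 + 0.0200×412.162 + 0.2200×422.677 + 0.0600×322.159 + 0.4400×277.293 + 0.0400×20.268 = 276.4417 per 1000.
Linden: 0.1000×27.843 + 0.1200×275.743 + 0.0200×502.174 + 0.2200×631.105 + 0.0600×443.166 + 0.4400×259.039 + 0.0400×32.023 = 326.6081 per 1000.
Difference = 276.4417 − 326.6081 = -50.1664.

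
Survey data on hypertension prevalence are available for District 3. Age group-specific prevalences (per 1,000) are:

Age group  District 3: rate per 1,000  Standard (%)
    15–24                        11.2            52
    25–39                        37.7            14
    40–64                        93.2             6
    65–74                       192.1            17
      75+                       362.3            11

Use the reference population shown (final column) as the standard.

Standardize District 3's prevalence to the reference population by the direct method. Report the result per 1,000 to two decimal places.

Standard weights: 0.52, 0.14, 0.06, 0.17, 0.11.
Standardized rate: 0.5200×11.2 + 0.1400×37.7 + 0.0600×93.2 + 0.1700×192.1 + 0.1100×362.3 = 89.2040 per 1,000.

89.20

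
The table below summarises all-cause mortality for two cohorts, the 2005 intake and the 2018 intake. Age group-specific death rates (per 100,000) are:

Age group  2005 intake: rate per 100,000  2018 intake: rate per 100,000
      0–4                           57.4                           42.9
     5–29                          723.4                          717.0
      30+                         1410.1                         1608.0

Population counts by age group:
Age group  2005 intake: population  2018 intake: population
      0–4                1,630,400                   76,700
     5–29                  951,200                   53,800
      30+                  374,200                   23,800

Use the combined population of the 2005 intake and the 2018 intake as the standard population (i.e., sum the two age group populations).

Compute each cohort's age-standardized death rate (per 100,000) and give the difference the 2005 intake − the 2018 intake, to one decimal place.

Combined standard total = 3,110,100; weights = 0.5489, 0.3231, 0.1280.
The 2005 intake: 0.5489×57.4 + 0.3231×723.4 + 0.1280×1410.1 = 445.7170 per 100,000.
The 2018 intake: 0.5489×42.9 + 0.3231×717.0 + 0.1280×1608.0 = 461.0153 per 100,000.
Difference = 445.7170 − 461.0153 = -15.2983.

-15.3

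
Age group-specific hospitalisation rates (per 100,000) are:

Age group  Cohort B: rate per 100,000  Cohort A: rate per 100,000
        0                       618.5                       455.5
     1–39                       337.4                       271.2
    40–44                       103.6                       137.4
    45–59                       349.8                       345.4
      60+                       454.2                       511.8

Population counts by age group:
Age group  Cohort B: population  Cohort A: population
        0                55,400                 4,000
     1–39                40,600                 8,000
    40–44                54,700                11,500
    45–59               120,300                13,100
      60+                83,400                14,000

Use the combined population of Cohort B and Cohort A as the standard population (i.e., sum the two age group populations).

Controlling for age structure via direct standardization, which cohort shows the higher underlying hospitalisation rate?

Combined standard total = 405,000; weights = 0.1467, 0.1200, 0.1635, 0.3294, 0.2405.
Cohort B: 0.1467×618.5 + 0.1200×337.4 + 0.1635×103.6 + 0.3294×349.8 + 0.2405×454.2 = 372.5858 per 100,000.
Cohort A: 0.1467×455.5 + 0.1200×271.2 + 0.1635×137.4 + 0.3294×345.4 + 0.2405×511.8 = 358.6632 per 100,000.

Cohort B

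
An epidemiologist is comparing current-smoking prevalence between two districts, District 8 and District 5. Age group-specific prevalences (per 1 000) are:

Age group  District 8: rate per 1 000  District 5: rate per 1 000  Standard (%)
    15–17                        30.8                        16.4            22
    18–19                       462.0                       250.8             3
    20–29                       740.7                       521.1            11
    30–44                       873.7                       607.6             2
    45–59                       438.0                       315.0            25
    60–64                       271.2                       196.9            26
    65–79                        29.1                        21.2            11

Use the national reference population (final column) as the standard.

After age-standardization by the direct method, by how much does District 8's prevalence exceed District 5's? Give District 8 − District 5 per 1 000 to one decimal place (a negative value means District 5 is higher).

Standard weights: 0.22, 0.03, 0.11, 0.02, 0.25, 0.26, 0.11.
District 8: 0.2200×30.8 + 0.0300×462.0 + 0.1100×740.7 + 0.0200×873.7 + 0.2500×438.0 + 0.2600×271.2 + 0.1100×29.1 = 302.8000 per 1 000.
District 5: 0.2200×16.4 + 0.0300×250.8 + 0.1100×521.1 + 0.0200×607.6 + 0.2500×315.0 + 0.2600×196.9 + 0.1100×21.2 = 212.8810 per 1 000.
Difference = 302.8000 − 212.8810 = 89.9190.

89.9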